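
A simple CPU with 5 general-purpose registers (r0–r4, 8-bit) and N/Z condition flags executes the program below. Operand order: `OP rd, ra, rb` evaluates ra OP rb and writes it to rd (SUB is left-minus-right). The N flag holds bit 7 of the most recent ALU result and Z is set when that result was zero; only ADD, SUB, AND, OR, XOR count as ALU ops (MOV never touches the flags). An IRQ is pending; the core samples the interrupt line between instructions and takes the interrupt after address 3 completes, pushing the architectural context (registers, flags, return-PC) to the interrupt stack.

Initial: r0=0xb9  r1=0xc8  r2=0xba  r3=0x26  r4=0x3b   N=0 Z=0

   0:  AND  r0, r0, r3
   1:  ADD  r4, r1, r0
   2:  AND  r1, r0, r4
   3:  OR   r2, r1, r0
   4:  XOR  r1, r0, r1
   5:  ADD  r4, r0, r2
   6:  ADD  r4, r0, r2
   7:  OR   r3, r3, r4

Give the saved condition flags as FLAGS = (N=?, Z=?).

FLAGS = (N=0, Z=0)

after  0: r0=0x20 r1=0xc8 r2=0xba r3=0x26 r4=0x3b  N=0 Z=0
after  1: r0=0x20 r1=0xc8 r2=0xba r3=0x26 r4=0xe8  N=1 Z=0
after  2: r0=0x20 r1=0x20 r2=0xba r3=0x26 r4=0xe8  N=0 Z=0
after  3: r0=0x20 r1=0x20 r2=0x20 r3=0x26 r4=0xe8  N=0 Z=0
-- IRQ taken; context saved, return-PC = 4 --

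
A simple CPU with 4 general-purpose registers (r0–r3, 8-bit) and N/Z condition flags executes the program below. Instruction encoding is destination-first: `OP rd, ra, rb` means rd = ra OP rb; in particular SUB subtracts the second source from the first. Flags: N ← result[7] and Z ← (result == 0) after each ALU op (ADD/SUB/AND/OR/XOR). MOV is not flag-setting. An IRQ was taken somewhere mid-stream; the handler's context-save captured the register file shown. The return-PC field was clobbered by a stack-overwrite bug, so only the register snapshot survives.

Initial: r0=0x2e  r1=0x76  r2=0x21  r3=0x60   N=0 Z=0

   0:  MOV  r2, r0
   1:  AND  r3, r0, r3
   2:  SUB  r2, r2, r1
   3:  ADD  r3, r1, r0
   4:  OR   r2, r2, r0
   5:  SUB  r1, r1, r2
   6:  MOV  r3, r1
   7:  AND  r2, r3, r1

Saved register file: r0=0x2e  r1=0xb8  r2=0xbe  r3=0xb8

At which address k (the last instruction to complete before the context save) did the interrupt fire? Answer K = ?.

K = 6

after  0: r0=0x2e r1=0x76 r2=0x2e r3=0x60  N=0 Z=0
after  1: r0=0x2e r1=0x76 r2=0x2e r3=0x20  N=0 Z=0
after  2: r0=0x2e r1=0x76 r2=0xb8 r3=0x20  N=1 Z=0
after  3: r0=0x2e r1=0x76 r2=0xb8 r3=0xa4  N=1 Z=0
after  4: r0=0x2e r1=0x76 r2=0xbe r3=0xa4  N=1 Z=0
after  5: r0=0x2e r1=0xb8 r2=0xbe r3=0xa4  N=1 Z=0
after  6: r0=0x2e r1=0xb8 r2=0xbe r3=0xb8  N=1 Z=0
-- IRQ taken; context saved, return-PC = 7 --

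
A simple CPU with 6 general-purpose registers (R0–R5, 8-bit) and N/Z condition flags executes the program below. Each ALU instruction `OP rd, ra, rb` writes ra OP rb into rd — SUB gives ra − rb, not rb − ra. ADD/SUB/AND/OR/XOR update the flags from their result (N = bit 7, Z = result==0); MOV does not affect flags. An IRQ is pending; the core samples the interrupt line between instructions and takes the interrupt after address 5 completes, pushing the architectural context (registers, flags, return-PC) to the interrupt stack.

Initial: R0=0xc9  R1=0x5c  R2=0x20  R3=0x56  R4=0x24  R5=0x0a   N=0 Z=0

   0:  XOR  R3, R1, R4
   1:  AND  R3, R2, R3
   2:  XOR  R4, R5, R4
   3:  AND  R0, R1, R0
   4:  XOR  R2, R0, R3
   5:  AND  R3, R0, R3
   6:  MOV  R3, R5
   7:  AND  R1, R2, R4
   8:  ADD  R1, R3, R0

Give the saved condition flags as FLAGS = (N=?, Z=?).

FLAGS = (N=0, Z=1)

after  0: R0=0xc9 R1=0x5c R2=0x20 R3=0x78 R4=0x24 R5=0x0a  N=0 Z=0
after  1: R0=0xc9 R1=0x5c R2=0x20 R3=0x20 R4=0x24 R5=0x0a  N=0 Z=0
after  2: R0=0xc9 R1=0x5c R2=0x20 R3=0x20 R4=0x2e R5=0x0a  N=0 Z=0
after  3: R0=0x48 R1=0x5c R2=0x20 R3=0x20 R4=0x2e R5=0x0a  N=0 Z=0
after  4: R0=0x48 R1=0x5c R2=0x68 R3=0x20 R4=0x2e R5=0x0a  N=0 Z=0
after  5: R0=0x48 R1=0x5c R2=0x68 R3=0x00 R4=0x2e R5=0x0a  N=0 Z=1
-- IRQ taken; context saved, return-PC = 6 --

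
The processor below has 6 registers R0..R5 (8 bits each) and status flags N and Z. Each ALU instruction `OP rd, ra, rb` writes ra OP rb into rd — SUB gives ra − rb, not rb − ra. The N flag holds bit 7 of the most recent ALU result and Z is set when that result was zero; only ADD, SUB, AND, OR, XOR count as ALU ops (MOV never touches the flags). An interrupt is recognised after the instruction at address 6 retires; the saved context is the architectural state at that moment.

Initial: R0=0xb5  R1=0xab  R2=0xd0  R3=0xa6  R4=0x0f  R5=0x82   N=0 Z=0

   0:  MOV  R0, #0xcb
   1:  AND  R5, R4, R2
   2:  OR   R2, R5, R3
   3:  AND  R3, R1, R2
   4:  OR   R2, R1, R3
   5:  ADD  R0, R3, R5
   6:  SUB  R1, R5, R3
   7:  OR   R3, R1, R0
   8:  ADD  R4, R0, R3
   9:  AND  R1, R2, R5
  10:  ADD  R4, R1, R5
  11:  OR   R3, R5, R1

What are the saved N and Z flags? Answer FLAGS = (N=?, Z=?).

FLAGS = (N=0, Z=0)

after  0: R0=0xcb R1=0xab R2=0xd0 R3=0xa6 R4=0x0f R5=0x82  N=0 Z=0
after  1: R0=0xcb R1=0xab R2=0xd0 R3=0xa6 R4=0x0f R5=0x00  N=0 Z=1
after  2: R0=0xcb R1=0xab R2=0xa6 R3=0xa6 R4=0x0f R5=0x00  N=1 Z=0
after  3: R0=0xcb R1=0xab R2=0xa6 R3=0xa2 R4=0x0f R5=0x00  N=1 Z=0
after  4: R0=0xcb R1=0xab R2=0xab R3=0xa2 R4=0x0f R5=0x00  N=1 Z=0
after  5: R0=0xa2 R1=0xab R2=0xab R3=0xa2 R4=0x0f R5=0x00  N=1 Z=0
after  6: R0=0xa2 R1=0x5e R2=0xab R3=0xa2 R4=0x0f R5=0x00  N=0 Z=0
-- IRQ taken; context saved, return-PC = 7 --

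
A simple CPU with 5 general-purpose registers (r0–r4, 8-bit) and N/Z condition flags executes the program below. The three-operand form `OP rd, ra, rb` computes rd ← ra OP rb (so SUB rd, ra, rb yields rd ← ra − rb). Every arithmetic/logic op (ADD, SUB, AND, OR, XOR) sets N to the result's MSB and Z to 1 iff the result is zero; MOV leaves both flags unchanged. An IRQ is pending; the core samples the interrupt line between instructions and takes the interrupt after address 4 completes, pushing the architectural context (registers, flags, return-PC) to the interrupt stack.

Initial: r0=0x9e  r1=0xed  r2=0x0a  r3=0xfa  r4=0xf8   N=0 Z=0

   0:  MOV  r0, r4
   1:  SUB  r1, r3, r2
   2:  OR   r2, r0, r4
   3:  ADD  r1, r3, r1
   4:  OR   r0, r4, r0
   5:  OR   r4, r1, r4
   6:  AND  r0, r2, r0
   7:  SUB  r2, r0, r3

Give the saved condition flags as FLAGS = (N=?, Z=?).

FLAGS = (N=1, Z=0)

after  0: r0=0xf8 r1=0xed r2=0x0a r3=0xfa r4=0xf8  N=0 Z=0
after  1: r0=0xf8 r1=0xf0 r2=0x0a r3=0xfa r4=0xf8  N=1 Z=0
after  2: r0=0xf8 r1=0xf0 r2=0xf8 r3=0xfa r4=0xf8  N=1 Z=0
after  3: r0=0xf8 r1=0xea r2=0xf8 r3=0xfa r4=0xf8  N=1 Z=0
after  4: r0=0xf8 r1=0xea r2=0xf8 r3=0xfa r4=0xf8  N=1 Z=0
-- IRQ taken; context saved, return-PC = 5 --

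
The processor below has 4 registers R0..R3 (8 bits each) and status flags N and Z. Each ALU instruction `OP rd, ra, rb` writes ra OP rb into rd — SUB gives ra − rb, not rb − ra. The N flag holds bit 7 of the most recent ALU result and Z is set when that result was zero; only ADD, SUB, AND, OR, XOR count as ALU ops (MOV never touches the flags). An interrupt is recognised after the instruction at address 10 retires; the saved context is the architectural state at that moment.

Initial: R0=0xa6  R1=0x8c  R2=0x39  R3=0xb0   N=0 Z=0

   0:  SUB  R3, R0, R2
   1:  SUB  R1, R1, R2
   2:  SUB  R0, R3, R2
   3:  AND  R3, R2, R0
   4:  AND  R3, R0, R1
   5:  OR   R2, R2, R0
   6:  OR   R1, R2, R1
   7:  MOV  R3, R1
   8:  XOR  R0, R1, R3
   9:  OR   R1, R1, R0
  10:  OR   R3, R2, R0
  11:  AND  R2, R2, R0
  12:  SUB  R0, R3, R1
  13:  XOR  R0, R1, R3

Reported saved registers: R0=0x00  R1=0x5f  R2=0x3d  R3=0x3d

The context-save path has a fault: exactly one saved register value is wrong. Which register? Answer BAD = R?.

BAD = R1

after  0: R0=0xa6 R1=0x8c R2=0x39 R3=0x6d  N=0 Z=0
after  1: R0=0xa6 R1=0x53 R2=0x39 R3=0x6d  N=0 Z=0
after  2: R0=0x34 R1=0x53 R2=0x39 R3=0x6d  N=0 Z=0
after  3: R0=0x34 R1=0x53 R2=0x39 R3=0x30  N=0 Z=0
after  4: R0=0x34 R1=0x53 R2=0x39 R3=0x10  N=0 Z=0
after  5: R0=0x34 R1=0x53 R2=0x3d R3=0x10  N=0 Z=0
after  6: R0=0x34 R1=0x7f R2=0x3d R3=0x10  N=0 Z=0
after  7: R0=0x34 R1=0x7f R2=0x3d R3=0x7f  N=0 Z=0
after  8: R0=0x00 R1=0x7f R2=0x3d R3=0x7f  N=0 Z=1
after  9: R0=0x00 R1=0x7f R2=0x3d R3=0x7f  N=0 Z=0
after 10: R0=0x00 R1=0x7f R2=0x3d R3=0x3d  N=0 Z=0
-- IRQ taken; context saved, return-PC = 11 --
mismatch: R1: reported 0x5f vs actual 0x7f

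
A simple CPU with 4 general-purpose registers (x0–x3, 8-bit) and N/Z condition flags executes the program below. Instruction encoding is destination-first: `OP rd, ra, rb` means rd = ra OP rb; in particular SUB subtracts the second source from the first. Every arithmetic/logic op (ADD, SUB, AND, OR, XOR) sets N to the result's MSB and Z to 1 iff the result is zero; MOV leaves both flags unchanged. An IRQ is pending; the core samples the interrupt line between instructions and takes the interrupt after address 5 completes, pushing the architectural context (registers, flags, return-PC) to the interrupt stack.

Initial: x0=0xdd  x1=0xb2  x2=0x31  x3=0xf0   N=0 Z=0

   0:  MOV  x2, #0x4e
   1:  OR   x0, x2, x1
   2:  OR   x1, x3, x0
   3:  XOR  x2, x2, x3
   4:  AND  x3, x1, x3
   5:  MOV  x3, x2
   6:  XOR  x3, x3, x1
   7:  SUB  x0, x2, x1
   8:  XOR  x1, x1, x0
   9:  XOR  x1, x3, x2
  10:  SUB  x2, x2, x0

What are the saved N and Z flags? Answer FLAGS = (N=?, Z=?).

FLAGS = (N=1, Z=0)

after  0: x0=0xdd x1=0xb2 x2=0x4e x3=0xf0  N=0 Z=0
after  1: x0=0xfe x1=0xb2 x2=0x4e x3=0xf0  N=1 Z=0
after  2: x0=0xfe x1=0xfe x2=0x4e x3=0xf0  N=1 Z=0
after  3: x0=0xfe x1=0xfe x2=0xbe x3=0xf0  N=1 Z=0
after  4: x0=0xfe x1=0xfe x2=0xbe x3=0xf0  N=1 Z=0
after  5: x0=0xfe x1=0xfe x2=0xbe x3=0xbe  N=1 Z=0
-- IRQ taken; context saved, return-PC = 6 --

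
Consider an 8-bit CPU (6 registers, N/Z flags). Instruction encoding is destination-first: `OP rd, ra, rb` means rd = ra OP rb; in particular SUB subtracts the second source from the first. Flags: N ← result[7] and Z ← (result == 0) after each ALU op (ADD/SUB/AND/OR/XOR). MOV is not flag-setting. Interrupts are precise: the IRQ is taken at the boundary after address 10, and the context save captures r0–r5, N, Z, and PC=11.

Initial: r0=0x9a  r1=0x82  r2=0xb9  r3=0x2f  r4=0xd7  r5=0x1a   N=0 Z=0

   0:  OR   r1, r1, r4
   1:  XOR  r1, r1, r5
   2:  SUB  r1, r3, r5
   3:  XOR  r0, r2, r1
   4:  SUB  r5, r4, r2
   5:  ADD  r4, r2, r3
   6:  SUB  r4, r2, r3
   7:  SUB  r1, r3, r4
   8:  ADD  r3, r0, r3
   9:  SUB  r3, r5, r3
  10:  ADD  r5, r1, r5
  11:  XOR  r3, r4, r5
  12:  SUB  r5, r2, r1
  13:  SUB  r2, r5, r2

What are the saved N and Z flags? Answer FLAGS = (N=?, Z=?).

FLAGS = (N=1, Z=0)

after  0: r0=0x9a r1=0xd7 r2=0xb9 r3=0x2f r4=0xd7 r5=0x1a  N=1 Z=0
after  1: r0=0x9a r1=0xcd r2=0xb9 r3=0x2f r4=0xd7 r5=0x1a  N=1 Z=0
after  2: r0=0x9a r1=0x15 r2=0xb9 r3=0x2f r4=0xd7 r5=0x1a  N=0 Z=0
after  3: r0=0xac r1=0x15 r2=0xb9 r3=0x2f r4=0xd7 r5=0x1a  N=1 Z=0
after  4: r0=0xac r1=0x15 r2=0xb9 r3=0x2f r4=0xd7 r5=0x1e  N=0 Z=0
after  5: r0=0xac r1=0x15 r2=0xb9 r3=0x2f r4=0xe8 r5=0x1e  N=1 Z=0
after  6: r0=0xac r1=0x15 r2=0xb9 r3=0x2f r4=0x8a r5=0x1e  N=1 Z=0
after  7: r0=0xac r1=0xa5 r2=0xb9 r3=0x2f r4=0x8a r5=0x1e  N=1 Z=0
after  8: r0=0xac r1=0xa5 r2=0xb9 r3=0xdb r4=0x8a r5=0x1e  N=1 Z=0
after  9: r0=0xac r1=0xa5 r2=0xb9 r3=0x43 r4=0x8a r5=0x1e  N=0 Z=0
after 10: r0=0xac r1=0xa5 r2=0xb9 r3=0x43 r4=0x8a r5=0xc3  N=1 Z=0
-- IRQ taken; context saved, return-PC = 11 --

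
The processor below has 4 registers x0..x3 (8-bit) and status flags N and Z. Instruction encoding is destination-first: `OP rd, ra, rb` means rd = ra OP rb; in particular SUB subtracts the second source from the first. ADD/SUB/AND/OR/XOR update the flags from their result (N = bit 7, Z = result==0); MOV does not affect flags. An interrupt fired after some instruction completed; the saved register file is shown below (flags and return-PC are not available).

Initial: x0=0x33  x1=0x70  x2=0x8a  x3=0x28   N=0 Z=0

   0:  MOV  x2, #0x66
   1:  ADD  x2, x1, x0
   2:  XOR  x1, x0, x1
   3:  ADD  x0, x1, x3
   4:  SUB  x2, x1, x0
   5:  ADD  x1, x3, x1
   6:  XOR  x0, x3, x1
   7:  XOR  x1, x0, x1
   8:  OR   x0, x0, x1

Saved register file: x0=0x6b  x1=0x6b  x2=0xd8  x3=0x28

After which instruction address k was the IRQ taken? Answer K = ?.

K = 5

after  0: x0=0x33 x1=0x70 x2=0x66 x3=0x28  N=0 Z=0
after  1: x0=0x33 x1=0x70 x2=0xa3 x3=0x28  N=1 Z=0
after  2: x0=0x33 x1=0x43 x2=0xa3 x3=0x28  N=0 Z=0
after  3: x0=0x6b x1=0x43 x2=0xa3 x3=0x28  N=0 Z=0
after  4: x0=0x6b x1=0x43 x2=0xd8 x3=0x28  N=1 Z=0
after  5: x0=0x6b x1=0x6b x2=0xd8 x3=0x28  N=0 Z=0
-- IRQ taken; context saved, return-PC = 6 --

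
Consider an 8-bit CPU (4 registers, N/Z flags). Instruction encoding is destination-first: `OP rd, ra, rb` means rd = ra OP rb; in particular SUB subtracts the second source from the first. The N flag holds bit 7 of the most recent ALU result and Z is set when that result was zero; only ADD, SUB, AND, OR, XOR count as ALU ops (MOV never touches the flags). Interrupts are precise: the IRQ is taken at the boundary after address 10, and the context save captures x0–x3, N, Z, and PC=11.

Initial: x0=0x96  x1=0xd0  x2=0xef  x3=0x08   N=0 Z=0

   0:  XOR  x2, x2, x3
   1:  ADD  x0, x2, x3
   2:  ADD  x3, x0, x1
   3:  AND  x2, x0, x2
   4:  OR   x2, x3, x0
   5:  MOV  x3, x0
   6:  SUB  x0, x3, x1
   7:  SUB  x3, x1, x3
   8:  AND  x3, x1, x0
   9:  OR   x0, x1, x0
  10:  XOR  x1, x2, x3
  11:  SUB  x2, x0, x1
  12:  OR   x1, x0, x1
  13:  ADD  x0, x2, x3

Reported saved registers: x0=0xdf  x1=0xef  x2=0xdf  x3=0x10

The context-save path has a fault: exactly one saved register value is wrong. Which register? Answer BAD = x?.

BAD = x2

after  0: x0=0x96 x1=0xd0 x2=0xe7 x3=0x08  N=1 Z=0
after  1: x0=0xef x1=0xd0 x2=0xe7 x3=0x08  N=1 Z=0
after  2: x0=0xef x1=0xd0 x2=0xe7 x3=0xbf  N=1 Z=0
after  3: x0=0xef x1=0xd0 x2=0xe7 x3=0xbf  N=1 Z=0
after  4: x0=0xef x1=0xd0 x2=0xff x3=0xbf  N=1 Z=0
after  5: x0=0xef x1=0xd0 x2=0xff x3=0xef  N=1 Z=0
after  6: x0=0x1f x1=0xd0 x2=0xff x3=0xef  N=0 Z=0
after  7: x0=0x1f x1=0xd0 x2=0xff x3=0xe1  N=1 Z=0
after  8: x0=0x1f x1=0xd0 x2=0xff x3=0x10  N=0 Z=0
after  9: x0=0xdf x1=0xd0 x2=0xff x3=0x10  N=1 Z=0
after 10: x0=0xdf x1=0xef x2=0xff x3=0x10  N=1 Z=0
-- IRQ taken; context saved, return-PC = 11 --
mismatch: x2: reported 0xdf vs actual 0xff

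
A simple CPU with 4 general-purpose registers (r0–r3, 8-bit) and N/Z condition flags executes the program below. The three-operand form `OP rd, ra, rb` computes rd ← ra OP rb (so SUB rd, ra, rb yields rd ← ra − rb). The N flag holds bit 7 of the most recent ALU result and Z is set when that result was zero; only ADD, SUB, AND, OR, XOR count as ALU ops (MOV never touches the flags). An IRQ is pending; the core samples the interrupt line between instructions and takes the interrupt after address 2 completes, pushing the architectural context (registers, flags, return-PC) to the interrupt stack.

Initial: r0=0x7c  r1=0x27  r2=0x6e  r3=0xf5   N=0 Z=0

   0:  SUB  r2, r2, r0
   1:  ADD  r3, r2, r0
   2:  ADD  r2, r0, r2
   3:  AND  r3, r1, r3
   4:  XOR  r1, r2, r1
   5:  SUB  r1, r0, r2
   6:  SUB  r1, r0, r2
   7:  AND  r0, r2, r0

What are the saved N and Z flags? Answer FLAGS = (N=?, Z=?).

after  0: r0=0x7c r1=0x27 r2=0xf2 r3=0xf5  N=1 Z=0
after  1: r0=0x7c r1=0x27 r2=0xf2 r3=0x6e  N=0 Z=0
after  2: r0=0x7c r1=0x27 r2=0x6e r3=0x6e  N=0 Z=0
-- IRQ taken; context saved, return-PC = 3 --

FLAGS = (N=0, Z=0)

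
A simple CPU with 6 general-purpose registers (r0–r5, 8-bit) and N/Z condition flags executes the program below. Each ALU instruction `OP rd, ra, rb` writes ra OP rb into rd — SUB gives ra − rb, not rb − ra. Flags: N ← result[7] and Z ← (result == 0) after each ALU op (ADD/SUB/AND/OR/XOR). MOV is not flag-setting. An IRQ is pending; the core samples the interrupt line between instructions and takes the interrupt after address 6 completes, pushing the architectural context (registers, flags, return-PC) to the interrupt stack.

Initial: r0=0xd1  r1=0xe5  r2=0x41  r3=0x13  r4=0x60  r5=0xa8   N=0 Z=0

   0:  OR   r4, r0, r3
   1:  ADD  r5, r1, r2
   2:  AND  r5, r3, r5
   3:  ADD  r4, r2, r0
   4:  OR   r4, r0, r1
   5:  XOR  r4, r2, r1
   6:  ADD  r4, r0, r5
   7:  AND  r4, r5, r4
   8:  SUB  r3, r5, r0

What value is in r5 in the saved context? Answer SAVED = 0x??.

SAVED = 0x02

after  0: r0=0xd1 r1=0xe5 r2=0x41 r3=0x13 r4=0xd3 r5=0xa8  N=1 Z=0
after  1: r0=0xd1 r1=0xe5 r2=0x41 r3=0x13 r4=0xd3 r5=0x26  N=0 Z=0
after  2: r0=0xd1 r1=0xe5 r2=0x41 r3=0x13 r4=0xd3 r5=0x02  N=0 Z=0
after  3: r0=0xd1 r1=0xe5 r2=0x41 r3=0x13 r4=0x12 r5=0x02  N=0 Z=0
after  4: r0=0xd1 r1=0xe5 r2=0x41 r3=0x13 r4=0xf5 r5=0x02  N=1 Z=0
after  5: r0=0xd1 r1=0xe5 r2=0x41 r3=0x13 r4=0xa4 r5=0x02  N=1 Z=0
after  6: r0=0xd1 r1=0xe5 r2=0x41 r3=0x13 r4=0xd3 r5=0x02  N=1 Z=0
-- IRQ taken; context saved, return-PC = 7 --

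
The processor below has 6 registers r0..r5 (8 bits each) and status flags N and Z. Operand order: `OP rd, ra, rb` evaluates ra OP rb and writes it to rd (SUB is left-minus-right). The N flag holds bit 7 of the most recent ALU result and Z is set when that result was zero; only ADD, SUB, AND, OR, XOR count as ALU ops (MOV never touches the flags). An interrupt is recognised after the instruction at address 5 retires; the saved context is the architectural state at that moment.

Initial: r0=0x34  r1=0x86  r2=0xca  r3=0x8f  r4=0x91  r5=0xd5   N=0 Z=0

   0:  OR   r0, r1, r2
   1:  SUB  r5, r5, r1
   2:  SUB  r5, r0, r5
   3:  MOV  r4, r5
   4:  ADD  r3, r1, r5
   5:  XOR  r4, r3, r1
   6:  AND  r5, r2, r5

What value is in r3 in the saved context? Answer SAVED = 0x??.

after  0: r0=0xce r1=0x86 r2=0xca r3=0x8f r4=0x91 r5=0xd5  N=1 Z=0
after  1: r0=0xce r1=0x86 r2=0xca r3=0x8f r4=0x91 r5=0x4f  N=0 Z=0
after  2: r0=0xce r1=0x86 r2=0xca r3=0x8f r4=0x91 r5=0x7f  N=0 Z=0
after  3: r0=0xce r1=0x86 r2=0xca r3=0x8f r4=0x7f r5=0x7f  N=0 Z=0
after  4: r0=0xce r1=0x86 r2=0xca r3=0x05 r4=0x7f r5=0x7f  N=0 Z=0
after  5: r0=0xce r1=0x86 r2=0xca r3=0x05 r4=0x83 r5=0x7f  N=1 Z=0
-- IRQ taken; context saved, return-PC = 6 --

SAVED = 0x05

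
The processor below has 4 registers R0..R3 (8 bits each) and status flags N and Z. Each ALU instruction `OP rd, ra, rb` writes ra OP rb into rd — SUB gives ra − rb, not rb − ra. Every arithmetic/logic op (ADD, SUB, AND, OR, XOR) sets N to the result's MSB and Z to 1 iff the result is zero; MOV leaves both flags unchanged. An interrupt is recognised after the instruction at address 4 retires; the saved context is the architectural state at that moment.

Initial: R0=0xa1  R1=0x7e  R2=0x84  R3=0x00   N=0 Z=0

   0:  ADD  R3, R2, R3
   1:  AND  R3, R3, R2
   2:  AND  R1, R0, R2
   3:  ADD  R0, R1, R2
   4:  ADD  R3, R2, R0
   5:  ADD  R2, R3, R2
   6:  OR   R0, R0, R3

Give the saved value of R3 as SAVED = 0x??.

after  0: R0=0xa1 R1=0x7e R2=0x84 R3=0x84  N=1 Z=0
after  1: R0=0xa1 R1=0x7e R2=0x84 R3=0x84  N=1 Z=0
after  2: R0=0xa1 R1=0x80 R2=0x84 R3=0x84  N=1 Z=0
after  3: R0=0x04 R1=0x80 R2=0x84 R3=0x84  N=0 Z=0
after  4: R0=0x04 R1=0x80 R2=0x84 R3=0x88  N=1 Z=0
-- IRQ taken; context saved, return-PC = 5 --

SAVED = 0x88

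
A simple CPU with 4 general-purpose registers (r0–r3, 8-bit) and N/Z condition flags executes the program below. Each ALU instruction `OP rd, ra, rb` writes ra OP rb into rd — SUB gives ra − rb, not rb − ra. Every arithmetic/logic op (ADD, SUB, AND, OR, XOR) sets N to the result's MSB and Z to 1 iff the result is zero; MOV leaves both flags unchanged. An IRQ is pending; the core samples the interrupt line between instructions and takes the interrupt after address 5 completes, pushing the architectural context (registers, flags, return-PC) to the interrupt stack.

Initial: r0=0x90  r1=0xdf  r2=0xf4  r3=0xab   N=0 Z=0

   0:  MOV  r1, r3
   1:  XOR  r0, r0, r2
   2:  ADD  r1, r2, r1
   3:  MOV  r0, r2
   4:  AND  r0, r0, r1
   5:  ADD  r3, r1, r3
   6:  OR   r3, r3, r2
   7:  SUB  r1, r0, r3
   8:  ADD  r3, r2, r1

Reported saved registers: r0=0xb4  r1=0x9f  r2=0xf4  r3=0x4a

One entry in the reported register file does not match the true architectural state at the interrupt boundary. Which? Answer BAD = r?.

after  0: r0=0x90 r1=0xab r2=0xf4 r3=0xab  N=0 Z=0
after  1: r0=0x64 r1=0xab r2=0xf4 r3=0xab  N=0 Z=0
after  2: r0=0x64 r1=0x9f r2=0xf4 r3=0xab  N=1 Z=0
after  3: r0=0xf4 r1=0x9f r2=0xf4 r3=0xab  N=1 Z=0
after  4: r0=0x94 r1=0x9f r2=0xf4 r3=0xab  N=1 Z=0
after  5: r0=0x94 r1=0x9f r2=0xf4 r3=0x4a  N=0 Z=0
-- IRQ taken; context saved, return-PC = 6 --
mismatch: r0: reported 0xb4 vs actual 0x94

BAD = r0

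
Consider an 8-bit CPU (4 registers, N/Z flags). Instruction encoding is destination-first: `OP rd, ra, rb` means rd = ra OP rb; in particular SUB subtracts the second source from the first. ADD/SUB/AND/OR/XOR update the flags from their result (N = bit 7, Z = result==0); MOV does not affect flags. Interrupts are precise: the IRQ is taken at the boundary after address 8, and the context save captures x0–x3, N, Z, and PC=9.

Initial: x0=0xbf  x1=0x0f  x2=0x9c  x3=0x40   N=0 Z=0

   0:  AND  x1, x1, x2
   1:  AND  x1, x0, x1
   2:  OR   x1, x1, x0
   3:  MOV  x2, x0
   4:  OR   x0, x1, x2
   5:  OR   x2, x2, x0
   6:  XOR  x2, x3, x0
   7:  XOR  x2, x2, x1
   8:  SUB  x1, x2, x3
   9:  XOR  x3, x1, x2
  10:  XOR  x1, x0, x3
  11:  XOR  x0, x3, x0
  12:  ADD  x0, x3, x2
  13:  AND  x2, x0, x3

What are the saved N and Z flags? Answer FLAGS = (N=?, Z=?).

after  0: x0=0xbf x1=0x0c x2=0x9c x3=0x40  N=0 Z=0
after  1: x0=0xbf x1=0x0c x2=0x9c x3=0x40  N=0 Z=0
after  2: x0=0xbf x1=0xbf x2=0x9c x3=0x40  N=1 Z=0
after  3: x0=0xbf x1=0xbf x2=0xbf x3=0x40  N=1 Z=0
after  4: x0=0xbf x1=0xbf x2=0xbf x3=0x40  N=1 Z=0
after  5: x0=0xbf x1=0xbf x2=0xbf x3=0x40  N=1 Z=0
after  6: x0=0xbf x1=0xbf x2=0xff x3=0x40  N=1 Z=0
after  7: x0=0xbf x1=0xbf x2=0x40 x3=0x40  N=0 Z=0
after  8: x0=0xbf x1=0x00 x2=0x40 x3=0x40  N=0 Z=1
-- IRQ taken; context saved, return-PC = 9 --

FLAGS = (N=0, Z=1)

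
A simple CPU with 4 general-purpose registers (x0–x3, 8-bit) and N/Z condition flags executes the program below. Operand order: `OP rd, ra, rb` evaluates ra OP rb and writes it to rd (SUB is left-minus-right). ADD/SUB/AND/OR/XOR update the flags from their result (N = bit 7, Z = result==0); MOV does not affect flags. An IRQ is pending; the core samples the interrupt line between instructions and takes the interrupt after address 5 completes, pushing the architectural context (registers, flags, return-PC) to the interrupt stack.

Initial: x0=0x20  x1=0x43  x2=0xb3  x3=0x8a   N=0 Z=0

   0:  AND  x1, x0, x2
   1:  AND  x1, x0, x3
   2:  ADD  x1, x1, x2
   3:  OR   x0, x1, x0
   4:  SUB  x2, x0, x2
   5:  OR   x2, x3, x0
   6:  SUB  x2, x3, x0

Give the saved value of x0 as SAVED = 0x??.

SAVED = 0xb3

after  0: x0=0x20 x1=0x20 x2=0xb3 x3=0x8a  N=0 Z=0
after  1: x0=0x20 x1=0x00 x2=0xb3 x3=0x8a  N=0 Z=1
after  2: x0=0x20 x1=0xb3 x2=0xb3 x3=0x8a  N=1 Z=0
after  3: x0=0xb3 x1=0xb3 x2=0xb3 x3=0x8a  N=1 Z=0
after  4: x0=0xb3 x1=0xb3 x2=0x00 x3=0x8a  N=0 Z=1
after  5: x0=0xb3 x1=0xb3 x2=0xbb x3=0x8a  N=1 Z=0
-- IRQ taken; context saved, return-PC = 6 --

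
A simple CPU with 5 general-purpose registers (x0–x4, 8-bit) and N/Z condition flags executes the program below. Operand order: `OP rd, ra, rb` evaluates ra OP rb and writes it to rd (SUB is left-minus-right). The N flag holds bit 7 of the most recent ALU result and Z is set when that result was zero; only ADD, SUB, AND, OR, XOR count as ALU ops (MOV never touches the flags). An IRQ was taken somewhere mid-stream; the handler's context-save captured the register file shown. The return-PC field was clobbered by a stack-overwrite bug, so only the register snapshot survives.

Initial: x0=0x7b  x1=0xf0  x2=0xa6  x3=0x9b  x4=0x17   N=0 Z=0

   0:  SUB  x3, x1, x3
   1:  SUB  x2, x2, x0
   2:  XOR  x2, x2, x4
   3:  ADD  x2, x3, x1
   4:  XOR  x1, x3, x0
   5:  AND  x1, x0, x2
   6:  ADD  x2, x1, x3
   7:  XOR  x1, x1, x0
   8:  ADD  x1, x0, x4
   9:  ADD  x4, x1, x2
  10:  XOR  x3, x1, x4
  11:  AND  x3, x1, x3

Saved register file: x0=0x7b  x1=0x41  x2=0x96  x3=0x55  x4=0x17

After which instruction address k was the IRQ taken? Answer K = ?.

K = 6

after  0: x0=0x7b x1=0xf0 x2=0xa6 x3=0x55 x4=0x17  N=0 Z=0
after  1: x0=0x7b x1=0xf0 x2=0x2b x3=0x55 x4=0x17  N=0 Z=0
after  2: x0=0x7b x1=0xf0 x2=0x3c x3=0x55 x4=0x17  N=0 Z=0
after  3: x0=0x7b x1=0xf0 x2=0x45 x3=0x55 x4=0x17  N=0 Z=0
after  4: x0=0x7b x1=0x2e x2=0x45 x3=0x55 x4=0x17  N=0 Z=0
after  5: x0=0x7b x1=0x41 x2=0x45 x3=0x55 x4=0x17  N=0 Z=0
after  6: x0=0x7b x1=0x41 x2=0x96 x3=0x55 x4=0x17  N=1 Z=0
-- IRQ taken; context saved, return-PC = 7 --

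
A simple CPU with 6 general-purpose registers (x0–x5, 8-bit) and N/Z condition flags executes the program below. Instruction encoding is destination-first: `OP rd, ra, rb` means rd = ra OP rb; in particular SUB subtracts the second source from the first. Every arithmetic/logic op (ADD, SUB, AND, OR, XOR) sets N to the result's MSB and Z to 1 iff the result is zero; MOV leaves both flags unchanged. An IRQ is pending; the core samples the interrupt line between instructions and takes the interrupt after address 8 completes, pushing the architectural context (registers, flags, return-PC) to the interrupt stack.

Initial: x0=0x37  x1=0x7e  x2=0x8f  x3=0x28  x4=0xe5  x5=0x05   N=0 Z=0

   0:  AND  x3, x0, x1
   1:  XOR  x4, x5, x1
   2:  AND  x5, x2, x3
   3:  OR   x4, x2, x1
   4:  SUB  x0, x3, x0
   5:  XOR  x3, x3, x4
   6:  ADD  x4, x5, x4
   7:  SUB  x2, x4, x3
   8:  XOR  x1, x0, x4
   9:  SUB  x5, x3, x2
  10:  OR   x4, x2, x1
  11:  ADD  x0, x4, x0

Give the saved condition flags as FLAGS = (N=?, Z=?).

FLAGS = (N=1, Z=0)

after  0: x0=0x37 x1=0x7e x2=0x8f x3=0x36 x4=0xe5 x5=0x05  N=0 Z=0
after  1: x0=0x37 x1=0x7e x2=0x8f x3=0x36 x4=0x7b x5=0x05  N=0 Z=0
after  2: x0=0x37 x1=0x7e x2=0x8f x3=0x36 x4=0x7b x5=0x06  N=0 Z=0
after  3: x0=0x37 x1=0x7e x2=0x8f x3=0x36 x4=0xff x5=0x06  N=1 Z=0
after  4: x0=0xff x1=0x7e x2=0x8f x3=0x36 x4=0xff x5=0x06  N=1 Z=0
after  5: x0=0xff x1=0x7e x2=0x8f x3=0xc9 x4=0xff x5=0x06  N=1 Z=0
after  6: x0=0xff x1=0x7e x2=0x8f x3=0xc9 x4=0x05 x5=0x06  N=0 Z=0
after  7: x0=0xff x1=0x7e x2=0x3c x3=0xc9 x4=0x05 x5=0x06  N=0 Z=0
after  8: x0=0xff x1=0xfa x2=0x3c x3=0xc9 x4=0x05 x5=0x06  N=1 Z=0
-- IRQ taken; context saved, return-PC = 9 --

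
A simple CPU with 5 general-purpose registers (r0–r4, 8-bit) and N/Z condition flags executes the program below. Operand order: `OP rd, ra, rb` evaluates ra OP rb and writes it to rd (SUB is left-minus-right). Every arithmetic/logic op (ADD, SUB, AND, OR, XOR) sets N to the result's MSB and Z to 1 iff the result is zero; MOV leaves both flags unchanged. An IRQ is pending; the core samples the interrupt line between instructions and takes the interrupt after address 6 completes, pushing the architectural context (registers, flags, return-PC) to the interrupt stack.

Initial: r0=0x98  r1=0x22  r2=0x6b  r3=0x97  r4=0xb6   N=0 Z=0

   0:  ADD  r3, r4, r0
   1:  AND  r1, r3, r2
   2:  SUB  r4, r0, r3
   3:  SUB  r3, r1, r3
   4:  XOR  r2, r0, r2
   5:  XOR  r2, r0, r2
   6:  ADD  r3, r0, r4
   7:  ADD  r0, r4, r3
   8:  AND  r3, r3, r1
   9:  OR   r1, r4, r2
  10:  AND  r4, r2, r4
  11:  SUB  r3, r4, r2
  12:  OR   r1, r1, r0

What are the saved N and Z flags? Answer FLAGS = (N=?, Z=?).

after  0: r0=0x98 r1=0x22 r2=0x6b r3=0x4e r4=0xb6  N=0 Z=0
after  1: r0=0x98 r1=0x4a r2=0x6b r3=0x4e r4=0xb6  N=0 Z=0
after  2: r0=0x98 r1=0x4a r2=0x6b r3=0x4e r4=0x4a  N=0 Z=0
after  3: r0=0x98 r1=0x4a r2=0x6b r3=0xfc r4=0x4a  N=1 Z=0
after  4: r0=0x98 r1=0x4a r2=0xf3 r3=0xfc r4=0x4a  N=1 Z=0
after  5: r0=0x98 r1=0x4a r2=0x6b r3=0xfc r4=0x4a  N=0 Z=0
after  6: r0=0x98 r1=0x4a r2=0x6b r3=0xe2 r4=0x4a  N=1 Z=0
-- IRQ taken; context saved, return-PC = 7 --

FLAGS = (N=1, Z=0)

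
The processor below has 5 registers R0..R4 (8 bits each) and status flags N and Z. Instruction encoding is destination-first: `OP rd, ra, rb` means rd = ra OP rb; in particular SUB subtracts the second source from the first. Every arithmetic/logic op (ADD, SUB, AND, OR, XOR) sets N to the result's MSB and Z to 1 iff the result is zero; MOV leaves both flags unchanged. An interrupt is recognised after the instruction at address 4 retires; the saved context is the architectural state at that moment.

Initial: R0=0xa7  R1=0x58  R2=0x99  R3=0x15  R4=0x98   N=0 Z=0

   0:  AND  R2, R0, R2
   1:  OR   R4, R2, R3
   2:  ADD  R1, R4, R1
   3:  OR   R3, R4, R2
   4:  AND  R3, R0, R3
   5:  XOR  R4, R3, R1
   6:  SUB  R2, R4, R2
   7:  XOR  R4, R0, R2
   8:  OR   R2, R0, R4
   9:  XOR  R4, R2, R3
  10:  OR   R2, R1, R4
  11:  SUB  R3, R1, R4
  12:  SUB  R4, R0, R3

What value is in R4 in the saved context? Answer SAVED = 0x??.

after  0: R0=0xa7 R1=0x58 R2=0x81 R3=0x15 R4=0x98  N=1 Z=0
after  1: R0=0xa7 R1=0x58 R2=0x81 R3=0x15 R4=0x95  N=1 Z=0
after  2: R0=0xa7 R1=0xed R2=0x81 R3=0x15 R4=0x95  N=1 Z=0
after  3: R0=0xa7 R1=0xed R2=0x81 R3=0x95 R4=0x95  N=1 Z=0
after  4: R0=0xa7 R1=0xed R2=0x81 R3=0x85 R4=0x95  N=1 Z=0
-- IRQ taken; context saved, return-PC = 5 --

SAVED = 0x95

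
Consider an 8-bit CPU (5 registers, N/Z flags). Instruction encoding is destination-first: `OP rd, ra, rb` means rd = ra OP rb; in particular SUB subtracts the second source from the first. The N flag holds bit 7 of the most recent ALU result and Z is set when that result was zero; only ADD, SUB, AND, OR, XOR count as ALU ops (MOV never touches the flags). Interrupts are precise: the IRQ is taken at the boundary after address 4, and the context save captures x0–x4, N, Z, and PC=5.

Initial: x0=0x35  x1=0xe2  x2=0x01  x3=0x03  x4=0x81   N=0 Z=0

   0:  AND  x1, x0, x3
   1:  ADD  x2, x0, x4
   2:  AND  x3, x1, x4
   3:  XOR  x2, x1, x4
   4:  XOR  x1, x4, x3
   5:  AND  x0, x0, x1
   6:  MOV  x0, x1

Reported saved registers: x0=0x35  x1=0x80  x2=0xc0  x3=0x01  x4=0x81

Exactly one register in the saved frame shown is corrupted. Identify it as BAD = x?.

BAD = x2

after  0: x0=0x35 x1=0x01 x2=0x01 x3=0x03 x4=0x81  N=0 Z=0
after  1: x0=0x35 x1=0x01 x2=0xb6 x3=0x03 x4=0x81  N=1 Z=0
after  2: x0=0x35 x1=0x01 x2=0xb6 x3=0x01 x4=0x81  N=0 Z=0
after  3: x0=0x35 x1=0x01 x2=0x80 x3=0x01 x4=0x81  N=1 Z=0
after  4: x0=0x35 x1=0x80 x2=0x80 x3=0x01 x4=0x81  N=1 Z=0
-- IRQ taken; context saved, return-PC = 5 --
mismatch: x2: reported 0xc0 vs actual 0x80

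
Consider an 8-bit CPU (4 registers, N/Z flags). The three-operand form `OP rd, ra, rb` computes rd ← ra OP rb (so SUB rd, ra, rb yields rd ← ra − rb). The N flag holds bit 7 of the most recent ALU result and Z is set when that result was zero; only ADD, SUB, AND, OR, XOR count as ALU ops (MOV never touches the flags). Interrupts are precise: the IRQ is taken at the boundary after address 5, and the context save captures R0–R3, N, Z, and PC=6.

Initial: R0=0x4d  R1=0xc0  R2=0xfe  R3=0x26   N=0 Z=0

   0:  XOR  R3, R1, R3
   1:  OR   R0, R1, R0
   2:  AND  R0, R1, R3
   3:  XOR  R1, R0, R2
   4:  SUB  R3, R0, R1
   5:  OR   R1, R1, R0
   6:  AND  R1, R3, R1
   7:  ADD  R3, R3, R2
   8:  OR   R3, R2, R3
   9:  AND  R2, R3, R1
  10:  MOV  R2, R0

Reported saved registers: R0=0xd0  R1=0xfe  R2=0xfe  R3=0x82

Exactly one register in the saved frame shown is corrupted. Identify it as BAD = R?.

after  0: R0=0x4d R1=0xc0 R2=0xfe R3=0xe6  N=1 Z=0
after  1: R0=0xcd R1=0xc0 R2=0xfe R3=0xe6  N=1 Z=0
after  2: R0=0xc0 R1=0xc0 R2=0xfe R3=0xe6  N=1 Z=0
after  3: R0=0xc0 R1=0x3e R2=0xfe R3=0xe6  N=0 Z=0
after  4: R0=0xc0 R1=0x3e R2=0xfe R3=0x82  N=1 Z=0
after  5: R0=0xc0 R1=0xfe R2=0xfe R3=0x82  N=1 Z=0
-- IRQ taken; context saved, return-PC = 6 --
mismatch: R0: reported 0xd0 vs actual 0xc0

BAD = R0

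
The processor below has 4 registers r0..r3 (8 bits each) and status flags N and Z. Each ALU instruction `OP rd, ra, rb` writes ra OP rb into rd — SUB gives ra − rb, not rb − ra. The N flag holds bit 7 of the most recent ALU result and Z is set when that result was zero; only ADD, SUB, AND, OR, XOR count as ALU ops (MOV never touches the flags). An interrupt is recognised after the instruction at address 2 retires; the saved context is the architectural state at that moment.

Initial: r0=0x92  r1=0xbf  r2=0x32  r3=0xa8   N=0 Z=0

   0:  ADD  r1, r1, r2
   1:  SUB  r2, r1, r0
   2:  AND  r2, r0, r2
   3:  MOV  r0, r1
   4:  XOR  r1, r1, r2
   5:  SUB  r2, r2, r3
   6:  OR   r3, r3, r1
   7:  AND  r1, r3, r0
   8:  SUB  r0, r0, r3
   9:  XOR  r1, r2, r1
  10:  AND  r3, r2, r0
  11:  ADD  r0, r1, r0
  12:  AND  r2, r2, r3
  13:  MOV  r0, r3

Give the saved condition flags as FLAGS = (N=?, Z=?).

after  0: r0=0x92 r1=0xf1 r2=0x32 r3=0xa8  N=1 Z=0
after  1: r0=0x92 r1=0xf1 r2=0x5f r3=0xa8  N=0 Z=0
after  2: r0=0x92 r1=0xf1 r2=0x12 r3=0xa8  N=0 Z=0
-- IRQ taken; context saved, return-PC = 3 --

FLAGS = (N=0, Z=0)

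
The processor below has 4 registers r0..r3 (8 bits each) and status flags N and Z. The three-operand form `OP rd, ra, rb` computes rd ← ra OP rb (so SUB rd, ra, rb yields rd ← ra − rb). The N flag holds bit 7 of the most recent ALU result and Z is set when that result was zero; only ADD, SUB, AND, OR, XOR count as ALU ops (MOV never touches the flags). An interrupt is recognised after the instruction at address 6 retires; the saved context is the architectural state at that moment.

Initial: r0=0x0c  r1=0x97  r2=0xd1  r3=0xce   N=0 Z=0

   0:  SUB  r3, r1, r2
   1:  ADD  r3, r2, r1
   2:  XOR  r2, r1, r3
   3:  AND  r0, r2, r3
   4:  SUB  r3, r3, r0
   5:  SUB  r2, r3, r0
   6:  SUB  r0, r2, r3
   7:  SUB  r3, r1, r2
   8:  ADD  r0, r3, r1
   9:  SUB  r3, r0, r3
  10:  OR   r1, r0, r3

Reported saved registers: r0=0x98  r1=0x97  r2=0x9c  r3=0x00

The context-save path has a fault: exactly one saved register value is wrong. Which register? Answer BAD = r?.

after  0: r0=0x0c r1=0x97 r2=0xd1 r3=0xc6  N=1 Z=0
after  1: r0=0x0c r1=0x97 r2=0xd1 r3=0x68  N=0 Z=0
after  2: r0=0x0c r1=0x97 r2=0xff r3=0x68  N=1 Z=0
after  3: r0=0x68 r1=0x97 r2=0xff r3=0x68  N=0 Z=0
after  4: r0=0x68 r1=0x97 r2=0xff r3=0x00  N=0 Z=1
after  5: r0=0x68 r1=0x97 r2=0x98 r3=0x00  N=1 Z=0
after  6: r0=0x98 r1=0x97 r2=0x98 r3=0x00  N=1 Z=0
-- IRQ taken; context saved, return-PC = 7 --
mismatch: r2: reported 0x9c vs actual 0x98

BAD = r2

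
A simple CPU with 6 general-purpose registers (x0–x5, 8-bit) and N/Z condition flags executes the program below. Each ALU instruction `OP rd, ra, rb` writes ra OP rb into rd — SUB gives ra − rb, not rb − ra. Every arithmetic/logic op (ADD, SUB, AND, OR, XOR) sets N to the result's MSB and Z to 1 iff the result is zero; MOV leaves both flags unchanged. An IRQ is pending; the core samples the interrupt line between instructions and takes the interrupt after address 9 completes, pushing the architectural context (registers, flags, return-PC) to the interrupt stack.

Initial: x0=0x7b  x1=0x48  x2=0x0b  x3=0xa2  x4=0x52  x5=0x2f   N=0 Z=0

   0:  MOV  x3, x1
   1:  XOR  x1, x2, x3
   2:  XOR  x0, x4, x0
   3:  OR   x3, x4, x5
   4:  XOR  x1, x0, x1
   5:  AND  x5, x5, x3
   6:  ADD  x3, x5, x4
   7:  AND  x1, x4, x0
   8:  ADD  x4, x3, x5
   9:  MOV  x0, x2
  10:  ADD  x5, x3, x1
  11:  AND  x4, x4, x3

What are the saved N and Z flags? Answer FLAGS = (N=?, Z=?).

FLAGS = (N=1, Z=0)

after  0: x0=0x7b x1=0x48 x2=0x0b x3=0x48 x4=0x52 x5=0x2f  N=0 Z=0
after  1: x0=0x7b x1=0x43 x2=0x0b x3=0x48 x4=0x52 x5=0x2f  N=0 Z=0
after  2: x0=0x29 x1=0x43 x2=0x0b x3=0x48 x4=0x52 x5=0x2f  N=0 Z=0
after  3: x0=0x29 x1=0x43 x2=0x0b x3=0x7f x4=0x52 x5=0x2f  N=0 Z=0
after  4: x0=0x29 x1=0x6a x2=0x0b x3=0x7f x4=0x52 x5=0x2f  N=0 Z=0
after  5: x0=0x29 x1=0x6a x2=0x0b x3=0x7f x4=0x52 x5=0x2f  N=0 Z=0
after  6: x0=0x29 x1=0x6a x2=0x0b x3=0x81 x4=0x52 x5=0x2f  N=1 Z=0
after  7: x0=0x29 x1=0x00 x2=0x0b x3=0x81 x4=0x52 x5=0x2f  N=0 Z=1
after  8: x0=0x29 x1=0x00 x2=0x0b x3=0x81 x4=0xb0 x5=0x2f  N=1 Z=0
after  9: x0=0x0b x1=0x00 x2=0x0b x3=0x81 x4=0xb0 x5=0x2f  N=1 Z=0
-- IRQ taken; context saved, return-PC = 10 --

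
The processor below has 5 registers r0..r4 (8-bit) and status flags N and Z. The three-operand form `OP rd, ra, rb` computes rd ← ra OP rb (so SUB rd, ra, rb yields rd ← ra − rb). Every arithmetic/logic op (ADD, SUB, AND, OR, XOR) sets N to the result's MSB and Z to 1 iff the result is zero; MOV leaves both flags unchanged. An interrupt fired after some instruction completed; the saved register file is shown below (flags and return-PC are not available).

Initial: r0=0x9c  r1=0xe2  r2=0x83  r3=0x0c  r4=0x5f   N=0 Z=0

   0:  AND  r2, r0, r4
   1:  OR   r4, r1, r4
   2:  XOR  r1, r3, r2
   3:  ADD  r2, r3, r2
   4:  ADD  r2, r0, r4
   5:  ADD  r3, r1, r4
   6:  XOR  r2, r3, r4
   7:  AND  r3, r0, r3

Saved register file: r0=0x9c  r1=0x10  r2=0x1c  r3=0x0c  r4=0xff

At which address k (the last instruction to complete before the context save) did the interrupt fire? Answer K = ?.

K = 2

after  0: r0=0x9c r1=0xe2 r2=0x1c r3=0x0c r4=0x5f  N=0 Z=0
after  1: r0=0x9c r1=0xe2 r2=0x1c r3=0x0c r4=0xff  N=1 Z=0
after  2: r0=0x9c r1=0x10 r2=0x1c r3=0x0c r4=0xff  N=0 Z=0
-- IRQ taken; context saved, return-PC = 3 --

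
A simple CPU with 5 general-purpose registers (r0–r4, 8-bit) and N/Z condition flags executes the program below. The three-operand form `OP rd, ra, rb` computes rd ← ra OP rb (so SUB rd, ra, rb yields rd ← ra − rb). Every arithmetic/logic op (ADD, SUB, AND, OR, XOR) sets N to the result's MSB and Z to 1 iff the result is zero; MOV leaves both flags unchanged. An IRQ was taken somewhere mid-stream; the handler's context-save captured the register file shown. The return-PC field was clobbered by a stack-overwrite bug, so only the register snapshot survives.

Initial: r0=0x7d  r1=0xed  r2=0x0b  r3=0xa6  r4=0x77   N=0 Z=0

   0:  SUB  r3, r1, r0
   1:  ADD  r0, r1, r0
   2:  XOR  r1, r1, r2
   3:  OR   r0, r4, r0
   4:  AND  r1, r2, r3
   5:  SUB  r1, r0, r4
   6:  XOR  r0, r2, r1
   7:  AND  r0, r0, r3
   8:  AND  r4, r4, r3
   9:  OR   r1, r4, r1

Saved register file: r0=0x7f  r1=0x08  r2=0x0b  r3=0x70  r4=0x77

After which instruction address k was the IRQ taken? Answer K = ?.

after  0: r0=0x7d r1=0xed r2=0x0b r3=0x70 r4=0x77  N=0 Z=0
after  1: r0=0x6a r1=0xed r2=0x0b r3=0x70 r4=0x77  N=0 Z=0
after  2: r0=0x6a r1=0xe6 r2=0x0b r3=0x70 r4=0x77  N=1 Z=0
after  3: r0=0x7f r1=0xe6 r2=0x0b r3=0x70 r4=0x77  N=0 Z=0
after  4: r0=0x7f r1=0x00 r2=0x0b r3=0x70 r4=0x77  N=0 Z=1
after  5: r0=0x7f r1=0x08 r2=0x0b r3=0x70 r4=0x77  N=0 Z=0
-- IRQ taken; context saved, return-PC = 6 --

K = 5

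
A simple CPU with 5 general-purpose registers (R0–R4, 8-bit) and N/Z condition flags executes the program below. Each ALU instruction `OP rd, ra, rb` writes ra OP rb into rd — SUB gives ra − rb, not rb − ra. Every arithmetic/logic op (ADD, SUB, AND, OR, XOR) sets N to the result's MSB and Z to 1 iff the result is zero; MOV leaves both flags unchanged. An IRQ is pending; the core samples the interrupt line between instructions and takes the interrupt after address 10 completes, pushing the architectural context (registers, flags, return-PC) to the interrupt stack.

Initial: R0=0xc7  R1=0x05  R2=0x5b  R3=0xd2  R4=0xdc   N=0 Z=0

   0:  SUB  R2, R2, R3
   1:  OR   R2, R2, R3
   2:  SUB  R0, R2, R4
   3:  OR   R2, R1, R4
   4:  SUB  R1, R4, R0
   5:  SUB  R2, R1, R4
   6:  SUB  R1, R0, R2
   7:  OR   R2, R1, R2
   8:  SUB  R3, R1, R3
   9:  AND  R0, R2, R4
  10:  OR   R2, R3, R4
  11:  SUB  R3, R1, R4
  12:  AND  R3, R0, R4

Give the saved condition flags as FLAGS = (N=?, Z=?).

after  0: R0=0xc7 R1=0x05 R2=0x89 R3=0xd2 R4=0xdc  N=1 Z=0
after  1: R0=0xc7 R1=0x05 R2=0xdb R3=0xd2 R4=0xdc  N=1 Z=0
after  2: R0=0xff R1=0x05 R2=0xdb R3=0xd2 R4=0xdc  N=1 Z=0
after  3: R0=0xff R1=0x05 R2=0xdd R3=0xd2 R4=0xdc  N=1 Z=0
after  4: R0=0xff R1=0xdd R2=0xdd R3=0xd2 R4=0xdc  N=1 Z=0
after  5: R0=0xff R1=0xdd R2=0x01 R3=0xd2 R4=0xdc  N=0 Z=0
after  6: R0=0xff R1=0xfe R2=0x01 R3=0xd2 R4=0xdc  N=1 Z=0
after  7: R0=0xff R1=0xfe R2=0xff R3=0xd2 R4=0xdc  N=1 Z=0
after  8: R0=0xff R1=0xfe R2=0xff R3=0x2c R4=0xdc  N=0 Z=0
after  9: R0=0xdc R1=0xfe R2=0xff R3=0x2c R4=0xdc  N=1 Z=0
after 10: R0=0xdc R1=0xfe R2=0xfc R3=0x2c R4=0xdc  N=1 Z=0
-- IRQ taken; context saved, return-PC = 11 --

FLAGS = (N=1, Z=0)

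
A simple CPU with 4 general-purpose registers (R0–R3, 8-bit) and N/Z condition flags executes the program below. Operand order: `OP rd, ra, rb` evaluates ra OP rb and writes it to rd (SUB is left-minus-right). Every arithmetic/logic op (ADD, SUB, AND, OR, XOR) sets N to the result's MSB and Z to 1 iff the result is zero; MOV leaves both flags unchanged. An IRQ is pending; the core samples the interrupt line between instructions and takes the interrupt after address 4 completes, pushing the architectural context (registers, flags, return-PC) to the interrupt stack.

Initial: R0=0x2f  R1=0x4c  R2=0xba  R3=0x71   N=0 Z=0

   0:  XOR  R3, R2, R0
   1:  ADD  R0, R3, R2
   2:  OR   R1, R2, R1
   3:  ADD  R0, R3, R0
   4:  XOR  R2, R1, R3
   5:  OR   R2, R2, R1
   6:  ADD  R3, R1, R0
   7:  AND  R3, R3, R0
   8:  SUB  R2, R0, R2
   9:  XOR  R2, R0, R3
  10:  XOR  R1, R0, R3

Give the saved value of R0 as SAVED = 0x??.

SAVED = 0xe4

after  0: R0=0x2f R1=0x4c R2=0xba R3=0x95  N=1 Z=0
after  1: R0=0x4f R1=0x4c R2=0xba R3=0x95  N=0 Z=0
after  2: R0=0x4f R1=0xfe R2=0xba R3=0x95  N=1 Z=0
after  3: R0=0xe4 R1=0xfe R2=0xba R3=0x95  N=1 Z=0
after  4: R0=0xe4 R1=0xfe R2=0x6b R3=0x95  N=0 Z=0
-- IRQ taken; context saved, return-PC = 5 --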